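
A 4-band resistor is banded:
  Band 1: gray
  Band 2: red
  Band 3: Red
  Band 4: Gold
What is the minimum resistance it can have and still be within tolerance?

Grey → 8 (first significant figure)
Red → 2 (second significant figure)
Red → ×10^2 multiplier
Gold → ±5% tolerance
82 × 100 = 8200 Ω
Minimum = 8200 × (1 − 5/100) = 7790 Ω.

7790 Ω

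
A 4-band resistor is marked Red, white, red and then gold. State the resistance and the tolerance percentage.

2900 Ω ±5%

Red → 2 (first significant figure)
White → 9 (second significant figure)
Red → ×10^2 multiplier
Gold → ±5% tolerance
29 × 100 = 2900 Ω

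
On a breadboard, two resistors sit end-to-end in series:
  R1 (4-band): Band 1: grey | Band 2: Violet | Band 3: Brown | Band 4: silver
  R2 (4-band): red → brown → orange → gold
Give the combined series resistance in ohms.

R1: grey, violet → 87; brown ×10 → 870 Ω.
R2: red, brown → 21; orange ×10^3 → 21000 Ω.
Series: 870 + 21000 = 21870 Ω.

21870 Ω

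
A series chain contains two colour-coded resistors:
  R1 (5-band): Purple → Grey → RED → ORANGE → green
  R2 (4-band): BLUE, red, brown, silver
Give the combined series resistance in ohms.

R1: violet, grey, red → 782; orange ×10^3 → 782000 Ω.
R2: blue, red → 62; brown ×10 → 620 Ω.
Series: 782000 + 620 = 782620 Ω.

782620 Ω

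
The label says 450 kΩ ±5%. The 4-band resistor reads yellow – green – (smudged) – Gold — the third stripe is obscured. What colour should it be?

yellow

450000 Ω = 45 × 10^4.
The third band is the multiplier, 10^4, which is yellow.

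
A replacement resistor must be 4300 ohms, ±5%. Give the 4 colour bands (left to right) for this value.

yellow, orange, red, gold

4300 Ω = 43 × 10^2.
4 → yellow
3 → orange
Multiplier 10^2 → red.
±5% tolerance → gold.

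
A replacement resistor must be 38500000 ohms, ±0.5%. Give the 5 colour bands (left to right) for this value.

38500000 Ω = 385 × 10^5.
3 → orange
8 → grey
5 → green
Multiplier 10^5 → green.
±0.5% tolerance → green.

orange, grey, green, green, green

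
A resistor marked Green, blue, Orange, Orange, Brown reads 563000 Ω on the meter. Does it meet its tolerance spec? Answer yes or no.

Green → 5 (first significant figure)
Blue → 6 (second significant figure)
Orange → 3 (third significant figure)
Orange → ×10^3 multiplier
Brown → ±1% tolerance
563 × 1000 = 563000 Ω
Allowed range: 557370 Ω to 568630 Ω.
563000 Ω lies inside that range.

yes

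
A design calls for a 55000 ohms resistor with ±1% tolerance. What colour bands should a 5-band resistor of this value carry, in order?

55000 Ω = 550 × 10^2.
5 → green
5 → green
0 → black
Multiplier 10^2 → red.
±1% tolerance → brown.

green, green, black, red, brown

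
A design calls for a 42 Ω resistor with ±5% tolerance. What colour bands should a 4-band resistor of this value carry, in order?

42 Ω = 42 × 10^0.
4 → yellow
2 → red
Multiplier 10^0 → black.
±5% tolerance → gold.

yellow, red, black, gold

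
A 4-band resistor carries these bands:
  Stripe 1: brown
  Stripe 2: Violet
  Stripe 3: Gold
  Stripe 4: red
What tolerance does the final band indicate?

The last band, red, is the tolerance band.
Red corresponds to ±2%.

±2%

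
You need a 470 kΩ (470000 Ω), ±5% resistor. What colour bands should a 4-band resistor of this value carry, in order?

yellow, violet, yellow, gold

470000 Ω = 47 × 10^4.
4 → yellow
7 → violet
Multiplier 10^4 → yellow.
±5% tolerance → gold.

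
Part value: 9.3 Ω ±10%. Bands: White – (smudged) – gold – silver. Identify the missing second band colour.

orange

9.3 Ω = 93 × 10^-1.
The second band gives digit 3 of the significand, and 3 is orange.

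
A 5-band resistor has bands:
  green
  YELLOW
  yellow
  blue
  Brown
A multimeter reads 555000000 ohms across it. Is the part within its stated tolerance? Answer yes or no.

Green → 5 (first significant figure)
Yellow → 4 (second significant figure)
Yellow → 4 (third significant figure)
Blue → ×10^6 multiplier
Brown → ±1% tolerance
544 × 1000000 = 544000000 Ω
Allowed range: 538560000 Ω to 549440000 Ω.
555000000 ohms lies outside that range.

no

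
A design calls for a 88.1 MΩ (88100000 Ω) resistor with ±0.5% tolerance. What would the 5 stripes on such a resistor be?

grey, grey, brown, green, green

88100000 Ω = 881 × 10^5.
8 → grey
8 → grey
1 → brown
Multiplier 10^5 → green.
±0.5% tolerance → green.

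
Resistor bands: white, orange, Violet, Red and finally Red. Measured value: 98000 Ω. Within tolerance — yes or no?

no

White → 9 (first significant figure)
Orange → 3 (second significant figure)
Violet → 7 (third significant figure)
Red → ×10^2 multiplier
Red → ±2% tolerance
937 × 100 = 93700 Ω
Allowed range: 91826 Ω to 95574 Ω.
98000 Ω lies outside that range.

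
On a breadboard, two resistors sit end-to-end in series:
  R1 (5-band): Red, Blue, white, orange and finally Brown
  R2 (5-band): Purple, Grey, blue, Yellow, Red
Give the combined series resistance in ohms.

R1: red, blue, white → 269; orange ×10^3 → 269000 Ω.
R2: violet, grey, blue → 786; yellow ×10^4 → 7860000 Ω.
Series: 269000 + 7860000 = 8129000 Ω.

8129000 Ω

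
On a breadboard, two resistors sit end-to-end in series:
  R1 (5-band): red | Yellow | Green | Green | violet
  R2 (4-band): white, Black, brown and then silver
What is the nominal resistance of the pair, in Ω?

R1: red, yellow, green → 245; green ×10^5 → 24500000 Ω.
R2: white, black → 90; brown ×10 → 900 Ω.
Series: 24500000 + 900 = 24500900 Ω.

24500900 Ω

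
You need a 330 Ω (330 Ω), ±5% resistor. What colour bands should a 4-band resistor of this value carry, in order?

orange, orange, brown, gold

330 Ω = 33 × 10^1.
3 → orange
3 → orange
Multiplier 10^1 → brown.
±5% tolerance → gold.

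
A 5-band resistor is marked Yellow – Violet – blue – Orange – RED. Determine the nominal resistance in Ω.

476000 Ω

Yellow → 4 (first significant figure)
Violet → 7 (second significant figure)
Blue → 6 (third significant figure)
Orange → ×10^3 multiplier
476 × 1000 = 476000 Ω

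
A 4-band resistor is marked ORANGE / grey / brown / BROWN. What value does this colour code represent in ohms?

380 Ω

Orange → 3 (first significant figure)
Grey → 8 (second significant figure)
Brown → ×10 multiplier
38 × 10 = 380 Ω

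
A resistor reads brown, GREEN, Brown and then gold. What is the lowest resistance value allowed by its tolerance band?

142.5 Ω

Brown → 1 (first significant figure)
Green → 5 (second significant figure)
Brown → ×10 multiplier
Gold → ±5% tolerance
15 × 10 = 150 Ω
Lowest = 150 × (1 − 5/100) = 142.5 Ω.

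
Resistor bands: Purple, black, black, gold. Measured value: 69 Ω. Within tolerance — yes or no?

yes

Violet → 7 (first significant figure)
Black → 0 (second significant figure)
Black → ×1 multiplier
Gold → ±5% tolerance
70 × 1 = 70 Ω
Allowed range: 66.5 Ω to 73.5 Ω.
69 Ω lies inside that range.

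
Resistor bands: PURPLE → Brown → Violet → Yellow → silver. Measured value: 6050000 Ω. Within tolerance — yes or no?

Violet → 7 (first significant figure)
Brown → 1 (second significant figure)
Violet → 7 (third significant figure)
Yellow → ×10^4 multiplier
Silver → ±10% tolerance
717 × 10000 = 7170000 Ω
Allowed range: 6453000 Ω to 7887000 Ω.
6050000 Ω lies outside that range.

no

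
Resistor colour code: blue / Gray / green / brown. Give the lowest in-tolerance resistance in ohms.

Blue → 6 (first significant figure)
Grey → 8 (second significant figure)
Green → ×10^5 multiplier
Brown → ±1% tolerance
68 × 100000 = 6800000 Ω
Lowest = 6800000 × (1 − 1/100) = 6732000 Ω.

6732000 Ω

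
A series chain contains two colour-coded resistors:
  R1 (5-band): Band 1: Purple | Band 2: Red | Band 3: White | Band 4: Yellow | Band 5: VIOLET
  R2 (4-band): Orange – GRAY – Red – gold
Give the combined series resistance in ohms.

R1: violet, red, white → 729; yellow ×10^4 → 7290000 Ω.
R2: orange, grey → 38; red ×10^2 → 3800 Ω.
Series: 7290000 + 3800 = 7293800 Ω.

7293800 Ω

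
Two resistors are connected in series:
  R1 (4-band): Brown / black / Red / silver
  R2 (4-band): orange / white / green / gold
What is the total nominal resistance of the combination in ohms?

3901000 Ω

R1: brown, black → 10; red ×10^2 → 1000 Ω.
R2: orange, white → 39; green ×10^5 → 3900000 Ω.
Series: 1000 + 3900000 = 3901000 Ω.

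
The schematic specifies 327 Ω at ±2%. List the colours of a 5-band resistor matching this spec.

327 Ω = 327 × 10^0.
3 → orange
2 → red
7 → violet
Multiplier 10^0 → black.
±2% tolerance → red.

orange, red, violet, black, red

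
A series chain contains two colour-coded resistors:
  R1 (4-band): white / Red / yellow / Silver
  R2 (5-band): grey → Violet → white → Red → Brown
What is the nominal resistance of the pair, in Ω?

R1: white, red → 92; yellow ×10^4 → 920000 Ω.
R2: grey, violet, white → 879; red ×10^2 → 87900 Ω.
Series: 920000 + 87900 = 1007900 Ω.

1007900 Ω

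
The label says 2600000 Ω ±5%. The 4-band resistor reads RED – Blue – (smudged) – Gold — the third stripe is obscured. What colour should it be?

2600000 Ω = 26 × 10^5.
The third band is the multiplier, 10^5, which is green.

green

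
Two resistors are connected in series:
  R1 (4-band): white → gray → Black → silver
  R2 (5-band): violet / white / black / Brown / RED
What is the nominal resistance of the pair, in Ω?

7998 Ω

R1: white, grey → 98; black ×1 → 98 Ω.
R2: violet, white, black → 790; brown ×10 → 7900 Ω.
Series: 98 + 7900 = 7998 Ω.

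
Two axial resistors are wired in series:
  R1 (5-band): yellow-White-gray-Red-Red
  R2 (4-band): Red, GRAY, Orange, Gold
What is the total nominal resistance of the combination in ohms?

77800 Ω

R1: yellow, white, grey → 498; red ×10^2 → 49800 Ω.
R2: red, grey → 28; orange ×10^3 → 28000 Ω.
Series: 49800 + 28000 = 77800 Ω.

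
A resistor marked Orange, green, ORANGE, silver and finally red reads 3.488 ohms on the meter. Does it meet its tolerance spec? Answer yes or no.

Orange → 3 (first significant figure)
Green → 5 (second significant figure)
Orange → 3 (third significant figure)
Silver → ×0.01 multiplier
Red → ±2% tolerance
353 × 0.01 = 3.53 Ω
Allowed range: 3.4594 Ω to 3.6006 Ω.
3.488 ohms lies inside that range.

yes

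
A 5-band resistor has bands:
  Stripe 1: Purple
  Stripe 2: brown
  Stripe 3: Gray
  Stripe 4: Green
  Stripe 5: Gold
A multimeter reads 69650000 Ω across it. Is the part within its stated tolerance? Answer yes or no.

yes

Violet → 7 (first significant figure)
Brown → 1 (second significant figure)
Grey → 8 (third significant figure)
Green → ×10^5 multiplier
Gold → ±5% tolerance
718 × 100000 = 71800000 Ω
Allowed range: 68210000 Ω to 75390000 Ω.
69650000 Ω lies inside that range.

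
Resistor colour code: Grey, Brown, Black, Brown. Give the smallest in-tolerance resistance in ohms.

80.19 Ω

Grey → 8 (first significant figure)
Brown → 1 (second significant figure)
Black → ×1 multiplier
Brown → ±1% tolerance
81 × 1 = 81 Ω
Smallest = 81 × (1 − 1/100) = 80.19 Ω.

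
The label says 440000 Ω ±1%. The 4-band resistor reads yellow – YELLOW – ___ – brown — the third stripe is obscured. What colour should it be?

440000 Ω = 44 × 10^4.
The third band is the multiplier, 10^4, which is yellow.

yellow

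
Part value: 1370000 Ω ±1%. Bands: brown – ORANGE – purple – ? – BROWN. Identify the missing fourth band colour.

1370000 Ω = 137 × 10^4.
The fourth band is the multiplier, 10^4, which is yellow.

yellow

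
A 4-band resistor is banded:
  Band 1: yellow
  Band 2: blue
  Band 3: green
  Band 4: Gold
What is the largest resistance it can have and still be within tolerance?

4830000 Ω

Yellow → 4 (first significant figure)
Blue → 6 (second significant figure)
Green → ×10^5 multiplier
Gold → ±5% tolerance
46 × 100000 = 4600000 Ω
Largest = 4600000 × (1 + 5/100) = 4830000 Ω.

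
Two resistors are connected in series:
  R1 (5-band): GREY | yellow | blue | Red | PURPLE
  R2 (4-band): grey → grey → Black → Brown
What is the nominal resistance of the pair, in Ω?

84688 Ω

R1: grey, yellow, blue → 846; red ×10^2 → 84600 Ω.
R2: grey, grey → 88; black ×1 → 88 Ω.
Series: 84600 + 88 = 84688 Ω.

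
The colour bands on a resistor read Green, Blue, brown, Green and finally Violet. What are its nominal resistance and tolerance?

Green → 5 (first significant figure)
Blue → 6 (second significant figure)
Brown → 1 (third significant figure)
Green → ×10^5 multiplier
Violet → ±0.1% tolerance
561 × 100000 = 56100000 Ω

56100000 Ω ±0.1%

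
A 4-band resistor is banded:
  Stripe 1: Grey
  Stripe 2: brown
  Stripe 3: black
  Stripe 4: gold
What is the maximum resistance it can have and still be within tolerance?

Grey → 8 (first significant figure)
Brown → 1 (second significant figure)
Black → ×1 multiplier
Gold → ±5% tolerance
81 × 1 = 81 Ω
Maximum = 81 × (1 + 5/100) = 85.05 Ω.

85.05 Ω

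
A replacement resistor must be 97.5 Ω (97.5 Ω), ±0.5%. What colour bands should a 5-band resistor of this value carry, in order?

white, violet, green, gold, green

97.5 Ω = 975 × 10^-1.
9 → white
7 → violet
5 → green
Multiplier 10^-1 → gold.
±0.5% tolerance → green.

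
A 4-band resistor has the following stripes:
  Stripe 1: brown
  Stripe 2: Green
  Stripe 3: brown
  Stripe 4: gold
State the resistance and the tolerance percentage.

Brown → 1 (first significant figure)
Green → 5 (second significant figure)
Brown → ×10 multiplier
Gold → ±5% tolerance
15 × 10 = 150 Ω

150 Ω ±5%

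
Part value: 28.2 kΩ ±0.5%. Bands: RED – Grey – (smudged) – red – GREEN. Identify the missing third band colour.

28200 Ω = 282 × 10^2.
The third band gives digit 2 of the significand, and 2 is red.

red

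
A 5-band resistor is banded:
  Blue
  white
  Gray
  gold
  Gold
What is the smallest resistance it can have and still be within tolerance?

66.31 Ω

Blue → 6 (first significant figure)
White → 9 (second significant figure)
Grey → 8 (third significant figure)
Gold → ×0.1 multiplier
Gold → ±5% tolerance
698 × 0.1 = 69.8 Ω
Smallest = 69.8 × (1 − 5/100) = 66.31 Ω.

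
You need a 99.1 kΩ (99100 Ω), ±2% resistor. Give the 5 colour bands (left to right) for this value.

99100 Ω = 991 × 10^2.
9 → white
9 → white
1 → brown
Multiplier 10^2 → red.
±2% tolerance → red.

white, white, brown, red, red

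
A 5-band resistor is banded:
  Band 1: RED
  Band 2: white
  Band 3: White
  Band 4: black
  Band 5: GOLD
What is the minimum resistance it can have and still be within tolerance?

284.05 Ω

Red → 2 (first significant figure)
White → 9 (second significant figure)
White → 9 (third significant figure)
Black → ×1 multiplier
Gold → ±5% tolerance
299 × 1 = 299 Ω
Minimum = 299 × (1 − 5/100) = 284.05 Ω.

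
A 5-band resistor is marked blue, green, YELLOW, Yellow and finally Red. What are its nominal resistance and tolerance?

6540000 Ω ±2%

Blue → 6 (first significant figure)
Green → 5 (second significant figure)
Yellow → 4 (third significant figure)
Yellow → ×10^4 multiplier
Red → ±2% tolerance
654 × 10000 = 6540000 Ω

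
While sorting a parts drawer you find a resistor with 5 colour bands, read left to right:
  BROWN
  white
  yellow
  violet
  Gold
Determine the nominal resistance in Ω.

1940000000 Ω

Brown → 1 (first significant figure)
White → 9 (second significant figure)
Yellow → 4 (third significant figure)
Violet → ×10^7 multiplier
194 × 10000000 = 1940000000 Ω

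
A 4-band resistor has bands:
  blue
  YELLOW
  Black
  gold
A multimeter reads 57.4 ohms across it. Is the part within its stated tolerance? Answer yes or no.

no

Blue → 6 (first significant figure)
Yellow → 4 (second significant figure)
Black → ×1 multiplier
Gold → ±5% tolerance
64 × 1 = 64 Ω
Allowed range: 60.8 Ω to 67.2 Ω.
57.4 ohms lies outside that range.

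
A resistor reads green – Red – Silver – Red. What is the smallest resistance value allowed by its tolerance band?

0.5096 Ω

Green → 5 (first significant figure)
Red → 2 (second significant figure)
Silver → ×0.01 multiplier
Red → ±2% tolerance
52 × 0.01 = 0.52 Ω
Smallest = 0.52 × (1 − 2/100) = 0.5096 Ω.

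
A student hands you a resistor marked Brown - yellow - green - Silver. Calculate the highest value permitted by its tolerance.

1540000 Ω

Brown → 1 (first significant figure)
Yellow → 4 (second significant figure)
Green → ×10^5 multiplier
Silver → ±10% tolerance
14 × 100000 = 1400000 Ω
Highest = 1400000 × (1 + 10/100) = 1540000 Ω.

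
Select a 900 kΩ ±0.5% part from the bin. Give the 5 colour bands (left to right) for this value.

900000 Ω = 900 × 10^3.
9 → white
0 → black
0 → black
Multiplier 10^3 → orange.
±0.5% tolerance → green.

white, black, black, orange, green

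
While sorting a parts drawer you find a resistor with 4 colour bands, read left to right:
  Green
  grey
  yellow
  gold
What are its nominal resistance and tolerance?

Green → 5 (first significant figure)
Grey → 8 (second significant figure)
Yellow → ×10^4 multiplier
Gold → ±5% tolerance
58 × 10000 = 580000 Ω

580000 Ω ±5%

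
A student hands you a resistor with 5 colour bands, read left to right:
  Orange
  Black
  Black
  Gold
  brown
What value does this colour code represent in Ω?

Orange → 3 (first significant figure)
Black → 0 (second significant figure)
Black → 0 (third significant figure)
Gold → ×0.1 multiplier
300 × 0.1 = 30 Ω

30 Ω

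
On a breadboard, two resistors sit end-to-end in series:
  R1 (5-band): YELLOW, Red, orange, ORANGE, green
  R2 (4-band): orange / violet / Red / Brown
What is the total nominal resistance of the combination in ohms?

R1: yellow, red, orange → 423; orange ×10^3 → 423000 Ω.
R2: orange, violet → 37; red ×10^2 → 3700 Ω.
Series: 423000 + 3700 = 426700 Ω.

426700 Ω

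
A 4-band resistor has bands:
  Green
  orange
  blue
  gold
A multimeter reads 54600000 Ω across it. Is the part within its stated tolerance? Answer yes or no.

yes

Green → 5 (first significant figure)
Orange → 3 (second significant figure)
Blue → ×10^6 multiplier
Gold → ±5% tolerance
53 × 1000000 = 53000000 Ω
Allowed range: 50350000 Ω to 55650000 Ω.
54600000 Ω lies inside that range.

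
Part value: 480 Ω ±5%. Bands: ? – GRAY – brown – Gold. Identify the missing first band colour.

yellow

480 Ω = 48 × 10^1.
The first band gives digit 4 of the significand, and 4 is yellow.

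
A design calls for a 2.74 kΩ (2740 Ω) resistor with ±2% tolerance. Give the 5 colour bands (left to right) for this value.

red, violet, yellow, brown, red

2740 Ω = 274 × 10^1.
2 → red
7 → violet
4 → yellow
Multiplier 10^1 → brown.
±2% tolerance → red.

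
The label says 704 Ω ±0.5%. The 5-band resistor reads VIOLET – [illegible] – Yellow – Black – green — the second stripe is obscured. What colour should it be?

black

704 Ω = 704 × 10^0.
The second band gives digit 0 of the significand, and 0 is black.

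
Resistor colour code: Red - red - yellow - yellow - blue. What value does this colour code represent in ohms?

2240000 Ω

Red → 2 (first significant figure)
Red → 2 (second significant figure)
Yellow → 4 (third significant figure)
Yellow → ×10^4 multiplier
224 × 10000 = 2240000 Ω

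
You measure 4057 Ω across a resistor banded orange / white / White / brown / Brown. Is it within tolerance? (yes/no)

Orange → 3 (first significant figure)
White → 9 (second significant figure)
White → 9 (third significant figure)
Brown → ×10 multiplier
Brown → ±1% tolerance
399 × 10 = 3990 Ω
Allowed range: 3950.1 Ω to 4029.9 Ω.
4057 Ω lies outside that range.

no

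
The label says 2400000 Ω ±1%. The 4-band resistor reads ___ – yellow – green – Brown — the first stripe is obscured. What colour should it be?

red

2400000 Ω = 24 × 10^5.
The first band gives digit 2 of the significand, and 2 is red.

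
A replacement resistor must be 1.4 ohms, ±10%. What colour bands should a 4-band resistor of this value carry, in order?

1.4 Ω = 14 × 10^-1.
1 → brown
4 → yellow
Multiplier 10^-1 → gold.
±10% tolerance → silver.

brown, yellow, gold, silver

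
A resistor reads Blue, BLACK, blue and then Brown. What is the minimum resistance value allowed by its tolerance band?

Blue → 6 (first significant figure)
Black → 0 (second significant figure)
Blue → ×10^6 multiplier
Brown → ±1% tolerance
60 × 1000000 = 60000000 Ω
Minimum = 60000000 × (1 − 1/100) = 59400000 Ω.

59400000 Ω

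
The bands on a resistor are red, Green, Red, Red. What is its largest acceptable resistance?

Red → 2 (first significant figure)
Green → 5 (second significant figure)
Red → ×10^2 multiplier
Red → ±2% tolerance
25 × 100 = 2500 Ω
Largest = 2500 × (1 + 2/100) = 2550 Ω.

2550 Ω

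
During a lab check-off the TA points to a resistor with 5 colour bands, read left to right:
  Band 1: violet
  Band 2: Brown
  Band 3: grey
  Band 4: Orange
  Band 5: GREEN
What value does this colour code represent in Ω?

718000 Ω

Violet → 7 (first significant figure)
Brown → 1 (second significant figure)
Grey → 8 (third significant figure)
Orange → ×10^3 multiplier
718 × 1000 = 718000 Ω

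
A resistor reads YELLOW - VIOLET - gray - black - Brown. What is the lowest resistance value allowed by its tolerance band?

Yellow → 4 (first significant figure)
Violet → 7 (second significant figure)
Grey → 8 (third significant figure)
Black → ×1 multiplier
Brown → ±1% tolerance
478 × 1 = 478 Ω
Lowest = 478 × (1 − 1/100) = 473.22 Ω.

473.22 Ω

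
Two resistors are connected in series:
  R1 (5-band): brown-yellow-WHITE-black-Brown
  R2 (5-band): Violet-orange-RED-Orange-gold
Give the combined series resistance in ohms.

732149 Ω

R1: brown, yellow, white → 149; black ×1 → 149 Ω.
R2: violet, orange, red → 732; orange ×10^3 → 732000 Ω.
Series: 149 + 732000 = 732149 Ω.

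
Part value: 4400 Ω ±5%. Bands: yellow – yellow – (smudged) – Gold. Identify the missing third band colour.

red

4400 Ω = 44 × 10^2.
The third band is the multiplier, 10^2, which is red.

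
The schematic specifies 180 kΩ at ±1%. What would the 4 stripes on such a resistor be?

180000 Ω = 18 × 10^4.
1 → brown
8 → grey
Multiplier 10^4 → yellow.
±1% tolerance → brown.

brown, grey, yellow, brown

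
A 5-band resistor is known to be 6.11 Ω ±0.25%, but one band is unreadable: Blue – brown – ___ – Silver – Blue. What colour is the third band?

6.11 Ω = 611 × 10^-2.
The third band gives digit 1 of the significand, and 1 is brown.

brown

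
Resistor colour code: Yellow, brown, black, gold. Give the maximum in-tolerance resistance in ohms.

43.05 Ω

Yellow → 4 (first significant figure)
Brown → 1 (second significant figure)
Black → ×1 multiplier
Gold → ±5% tolerance
41 × 1 = 41 Ω
Maximum = 41 × (1 + 5/100) = 43.05 Ω.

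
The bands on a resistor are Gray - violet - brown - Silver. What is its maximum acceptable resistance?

Grey → 8 (first significant figure)
Violet → 7 (second significant figure)
Brown → ×10 multiplier
Silver → ±10% tolerance
87 × 10 = 870 Ω
Maximum = 870 × (1 + 10/100) = 957 Ω.

957 Ω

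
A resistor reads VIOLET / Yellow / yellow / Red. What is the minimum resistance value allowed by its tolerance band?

Violet → 7 (first significant figure)
Yellow → 4 (second significant figure)
Yellow → ×10^4 multiplier
Red → ±2% tolerance
74 × 10000 = 740000 Ω
Minimum = 740000 × (1 − 2/100) = 725200 Ω.

725200 Ω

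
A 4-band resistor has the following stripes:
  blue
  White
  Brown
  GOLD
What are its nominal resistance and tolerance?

690 Ω ±5%

Blue → 6 (first significant figure)
White → 9 (second significant figure)
Brown → ×10 multiplier
Gold → ±5% tolerance
69 × 10 = 690 Ω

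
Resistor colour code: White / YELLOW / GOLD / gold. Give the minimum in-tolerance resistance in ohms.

White → 9 (first significant figure)
Yellow → 4 (second significant figure)
Gold → ×0.1 multiplier
Gold → ±5% tolerance
94 × 0.1 = 9.4 Ω
Minimum = 9.4 × (1 − 5/100) = 8.93 Ω.

8.93 Ω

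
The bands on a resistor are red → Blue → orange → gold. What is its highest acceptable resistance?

27300 Ω

Red → 2 (first significant figure)
Blue → 6 (second significant figure)
Orange → ×10^3 multiplier
Gold → ±5% tolerance
26 × 1000 = 26000 Ω
Highest = 26000 × (1 + 5/100) = 27300 Ω.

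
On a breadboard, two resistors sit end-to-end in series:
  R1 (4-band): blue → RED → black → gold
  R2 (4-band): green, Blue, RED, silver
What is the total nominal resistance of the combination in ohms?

R1: blue, red → 62; black ×1 → 62 Ω.
R2: green, blue → 56; red ×10^2 → 5600 Ω.
Series: 62 + 5600 = 5662 Ω.

5662 Ω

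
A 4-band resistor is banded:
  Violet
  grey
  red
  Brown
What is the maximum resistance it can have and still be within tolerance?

7878 Ω

Violet → 7 (first significant figure)
Grey → 8 (second significant figure)
Red → ×10^2 multiplier
Brown → ±1% tolerance
78 × 100 = 7800 Ω
Maximum = 7800 × (1 + 1/100) = 7878 Ω.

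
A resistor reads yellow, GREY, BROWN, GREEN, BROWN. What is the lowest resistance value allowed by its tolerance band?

Yellow → 4 (first significant figure)
Grey → 8 (second significant figure)
Brown → 1 (third significant figure)
Green → ×10^5 multiplier
Brown → ±1% tolerance
481 × 100000 = 48100000 Ω
Lowest = 48100000 × (1 − 1/100) = 47619000 Ω.

47619000 Ω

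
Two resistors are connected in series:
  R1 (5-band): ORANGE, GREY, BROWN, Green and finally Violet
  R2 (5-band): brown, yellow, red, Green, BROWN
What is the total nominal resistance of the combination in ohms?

R1: orange, grey, brown → 381; green ×10^5 → 38100000 Ω.
R2: brown, yellow, red → 142; green ×10^5 → 14200000 Ω.
Series: 38100000 + 14200000 = 52300000 Ω.

52300000 Ω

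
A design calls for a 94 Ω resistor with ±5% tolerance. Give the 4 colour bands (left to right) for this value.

94 Ω = 94 × 10^0.
9 → white
4 → yellow
Multiplier 10^0 → black.
±5% tolerance → gold.

white, yellow, black, gold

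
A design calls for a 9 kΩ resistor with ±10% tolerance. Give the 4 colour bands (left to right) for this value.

9000 Ω = 90 × 10^2.
9 → white
0 → black
Multiplier 10^2 → red.
±10% tolerance → silver.

white, black, red, silver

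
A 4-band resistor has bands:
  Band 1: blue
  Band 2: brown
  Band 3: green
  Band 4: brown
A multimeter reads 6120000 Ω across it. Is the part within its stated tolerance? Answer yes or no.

Blue → 6 (first significant figure)
Brown → 1 (second significant figure)
Green → ×10^5 multiplier
Brown → ±1% tolerance
61 × 100000 = 6100000 Ω
Allowed range: 6039000 Ω to 6161000 Ω.
6120000 Ω lies inside that range.

yes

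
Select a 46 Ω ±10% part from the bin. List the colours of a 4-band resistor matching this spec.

46 Ω = 46 × 10^0.
4 → yellow
6 → blue
Multiplier 10^0 → black.
±10% tolerance → silver.

yellow, blue, black, silver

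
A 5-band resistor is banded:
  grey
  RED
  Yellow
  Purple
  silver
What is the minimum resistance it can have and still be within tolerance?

Grey → 8 (first significant figure)
Red → 2 (second significant figure)
Yellow → 4 (third significant figure)
Violet → ×10^7 multiplier
Silver → ±10% tolerance
824 × 10000000 = 8240000000 Ω
Minimum = 8240000000 × (1 − 10/100) = 7416000000 Ω.

7416000000 Ω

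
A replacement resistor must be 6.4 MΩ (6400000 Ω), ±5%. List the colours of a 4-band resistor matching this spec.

6400000 Ω = 64 × 10^5.
6 → blue
4 → yellow
Multiplier 10^5 → green.
±5% tolerance → gold.

blue, yellow, green, gold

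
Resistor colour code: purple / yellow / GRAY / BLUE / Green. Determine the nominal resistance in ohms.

748000000 Ω

Violet → 7 (first significant figure)
Yellow → 4 (second significant figure)
Grey → 8 (third significant figure)
Blue → ×10^6 multiplier
748 × 1000000 = 748000000 Ω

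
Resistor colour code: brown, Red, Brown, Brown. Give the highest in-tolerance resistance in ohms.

121.2 Ω

Brown → 1 (first significant figure)
Red → 2 (second significant figure)
Brown → ×10 multiplier
Brown → ±1% tolerance
12 × 10 = 120 Ω
Highest = 120 × (1 + 1/100) = 121.2 Ω.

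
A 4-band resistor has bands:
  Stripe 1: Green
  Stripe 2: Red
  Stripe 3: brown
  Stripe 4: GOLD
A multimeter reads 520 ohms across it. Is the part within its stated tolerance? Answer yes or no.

Green → 5 (first significant figure)
Red → 2 (second significant figure)
Brown → ×10 multiplier
Gold → ±5% tolerance
52 × 10 = 520 Ω
Allowed range: 494 Ω to 546 Ω.
520 ohms lies inside that range.

yes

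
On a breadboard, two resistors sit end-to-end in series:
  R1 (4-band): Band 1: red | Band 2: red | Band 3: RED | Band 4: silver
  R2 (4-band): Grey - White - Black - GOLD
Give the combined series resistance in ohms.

R1: red, red → 22; red ×10^2 → 2200 Ω.
R2: grey, white → 89; black ×1 → 89 Ω.
Series: 2200 + 89 = 2289 Ω.

2289 Ω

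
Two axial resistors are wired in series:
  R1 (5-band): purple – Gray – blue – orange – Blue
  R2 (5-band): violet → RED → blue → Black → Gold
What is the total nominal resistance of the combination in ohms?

R1: violet, grey, blue → 786; orange ×10^3 → 786000 Ω.
R2: violet, red, blue → 726; black ×1 → 726 Ω.
Series: 786000 + 726 = 786726 Ω.

786726 Ω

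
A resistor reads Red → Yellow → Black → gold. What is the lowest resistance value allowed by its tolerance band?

22.8 Ω

Red → 2 (first significant figure)
Yellow → 4 (second significant figure)
Black → ×1 multiplier
Gold → ±5% tolerance
24 × 1 = 24 Ω
Lowest = 24 × (1 − 5/100) = 22.8 Ω.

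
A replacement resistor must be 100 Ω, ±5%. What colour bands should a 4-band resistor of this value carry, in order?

brown, black, brown, gold

100 Ω = 10 × 10^1.
1 → brown
0 → black
Multiplier 10^1 → brown.
±5% tolerance → gold.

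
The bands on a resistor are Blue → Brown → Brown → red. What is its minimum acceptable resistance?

597.8 Ω

Blue → 6 (first significant figure)
Brown → 1 (second significant figure)
Brown → ×10 multiplier
Red → ±2% tolerance
61 × 10 = 610 Ω
Minimum = 610 × (1 − 2/100) = 597.8 Ω.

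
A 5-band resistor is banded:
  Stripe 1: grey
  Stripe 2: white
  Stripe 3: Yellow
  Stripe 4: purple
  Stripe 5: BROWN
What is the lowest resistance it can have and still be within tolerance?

Grey → 8 (first significant figure)
White → 9 (second significant figure)
Yellow → 4 (third significant figure)
Violet → ×10^7 multiplier
Brown → ±1% tolerance
894 × 10000000 = 8940000000 Ω
Lowest = 8940000000 × (1 − 1/100) = 8850600000 Ω.

8850600000 Ω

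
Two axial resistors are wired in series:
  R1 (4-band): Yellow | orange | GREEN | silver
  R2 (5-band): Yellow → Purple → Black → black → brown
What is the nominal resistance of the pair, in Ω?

4300470 Ω

R1: yellow, orange → 43; green ×10^5 → 4300000 Ω.
R2: yellow, violet, black → 470; black ×1 → 470 Ω.
Series: 4300000 + 470 = 4300470 Ω.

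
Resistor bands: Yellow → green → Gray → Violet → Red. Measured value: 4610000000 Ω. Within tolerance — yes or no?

Yellow → 4 (first significant figure)
Green → 5 (second significant figure)
Grey → 8 (third significant figure)
Violet → ×10^7 multiplier
Red → ±2% tolerance
458 × 10000000 = 4580000000 Ω
Allowed range: 4488400000 Ω to 4671600000 Ω.
4610000000 Ω lies inside that range.

yes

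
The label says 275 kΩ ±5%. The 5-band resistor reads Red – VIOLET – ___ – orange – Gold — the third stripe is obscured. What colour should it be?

green

275000 Ω = 275 × 10^3.
The third band gives digit 5 of the significand, and 5 is green.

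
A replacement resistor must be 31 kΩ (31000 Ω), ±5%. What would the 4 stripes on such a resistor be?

31000 Ω = 31 × 10^3.
3 → orange
1 → brown
Multiplier 10^3 → orange.
±5% tolerance → gold.

orange, brown, orange, gold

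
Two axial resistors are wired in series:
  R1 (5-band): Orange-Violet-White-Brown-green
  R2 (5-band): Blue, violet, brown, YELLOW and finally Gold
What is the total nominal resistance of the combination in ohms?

R1: orange, violet, white → 379; brown ×10 → 3790 Ω.
R2: blue, violet, brown → 671; yellow ×10^4 → 6710000 Ω.
Series: 3790 + 6710000 = 6713790 Ω.

6713790 Ω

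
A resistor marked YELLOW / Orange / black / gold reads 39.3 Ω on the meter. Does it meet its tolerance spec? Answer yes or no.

no

Yellow → 4 (first significant figure)
Orange → 3 (second significant figure)
Black → ×1 multiplier
Gold → ±5% tolerance
43 × 1 = 43 Ω
Allowed range: 40.85 Ω to 45.15 Ω.
39.3 Ω lies outside that range.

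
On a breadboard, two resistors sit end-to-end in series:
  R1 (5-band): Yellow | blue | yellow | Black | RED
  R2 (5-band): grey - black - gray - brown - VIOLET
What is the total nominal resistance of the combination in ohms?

8544 Ω

R1: yellow, blue, yellow → 464; black ×1 → 464 Ω.
R2: grey, black, grey → 808; brown ×10 → 8080 Ω.
Series: 464 + 8080 = 8544 Ω.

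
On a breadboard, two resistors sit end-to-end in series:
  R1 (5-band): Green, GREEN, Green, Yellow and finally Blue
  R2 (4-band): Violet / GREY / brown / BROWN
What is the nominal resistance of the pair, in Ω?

5550780 Ω

R1: green, green, green → 555; yellow ×10^4 → 5550000 Ω.
R2: violet, grey → 78; brown ×10 → 780 Ω.
Series: 5550000 + 780 = 5550780 Ω.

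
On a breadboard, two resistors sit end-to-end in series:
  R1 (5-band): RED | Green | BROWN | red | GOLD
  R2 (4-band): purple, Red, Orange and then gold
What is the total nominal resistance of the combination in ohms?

R1: red, green, brown → 251; red ×10^2 → 25100 Ω.
R2: violet, red → 72; orange ×10^3 → 72000 Ω.
Series: 25100 + 72000 = 97100 Ω.

97100 Ω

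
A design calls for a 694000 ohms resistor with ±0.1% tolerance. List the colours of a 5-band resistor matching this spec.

694000 Ω = 694 × 10^3.
6 → blue
9 → white
4 → yellow
Multiplier 10^3 → orange.
±0.1% tolerance → violet.

blue, white, yellow, orange, violet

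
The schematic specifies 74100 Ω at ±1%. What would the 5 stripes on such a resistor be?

violet, yellow, brown, red, brown

74100 Ω = 741 × 10^2.
7 → violet
4 → yellow
1 → brown
Multiplier 10^2 → red.
±1% tolerance → brown.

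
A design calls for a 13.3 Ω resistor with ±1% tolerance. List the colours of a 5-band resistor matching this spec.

brown, orange, orange, gold, brown

13.3 Ω = 133 × 10^-1.
1 → brown
3 → orange
3 → orange
Multiplier 10^-1 → gold.
±1% tolerance → brown.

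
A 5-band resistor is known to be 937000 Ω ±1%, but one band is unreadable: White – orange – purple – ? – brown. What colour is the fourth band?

937000 Ω = 937 × 10^3.
The fourth band is the multiplier, 10^3, which is orange.

orange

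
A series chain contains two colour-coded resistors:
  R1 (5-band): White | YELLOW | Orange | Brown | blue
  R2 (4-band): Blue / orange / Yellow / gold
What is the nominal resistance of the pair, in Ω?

639430 Ω

R1: white, yellow, orange → 943; brown ×10 → 9430 Ω.
R2: blue, orange → 63; yellow ×10^4 → 630000 Ω.
Series: 9430 + 630000 = 639430 Ω.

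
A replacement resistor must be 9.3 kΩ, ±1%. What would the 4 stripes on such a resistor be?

9300 Ω = 93 × 10^2.
9 → white
3 → orange
Multiplier 10^2 → red.
±1% tolerance → brown.

white, orange, red, brown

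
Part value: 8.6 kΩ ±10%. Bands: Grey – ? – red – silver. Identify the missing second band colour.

8600 Ω = 86 × 10^2.
The second band gives digit 6 of the significand, and 6 is blue.

blue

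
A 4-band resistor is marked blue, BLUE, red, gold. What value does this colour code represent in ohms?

6600 Ω

Blue → 6 (first significant figure)
Blue → 6 (second significant figure)
Red → ×10^2 multiplier
66 × 100 = 6600 Ω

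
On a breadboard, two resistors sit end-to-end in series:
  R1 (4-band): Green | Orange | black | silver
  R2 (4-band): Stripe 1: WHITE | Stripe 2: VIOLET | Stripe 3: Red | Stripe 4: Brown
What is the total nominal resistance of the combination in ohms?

9753 Ω

R1: green, orange → 53; black ×1 → 53 Ω.
R2: white, violet → 97; red ×10^2 → 9700 Ω.
Series: 53 + 9700 = 9753 Ω.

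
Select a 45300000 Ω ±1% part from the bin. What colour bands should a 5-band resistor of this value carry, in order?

yellow, green, orange, green, brown

45300000 Ω = 453 × 10^5.
4 → yellow
5 → green
3 → orange
Multiplier 10^5 → green.
±1% tolerance → brown.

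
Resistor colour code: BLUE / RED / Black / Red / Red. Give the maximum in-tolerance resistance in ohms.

Blue → 6 (first significant figure)
Red → 2 (second significant figure)
Black → 0 (third significant figure)
Red → ×10^2 multiplier
Red → ±2% tolerance
620 × 100 = 62000 Ω
Maximum = 62000 × (1 + 2/100) = 63240 Ω.

63240 Ω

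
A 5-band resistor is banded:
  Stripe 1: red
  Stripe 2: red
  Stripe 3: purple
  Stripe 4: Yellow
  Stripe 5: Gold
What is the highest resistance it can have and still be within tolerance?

2383500 Ω

Red → 2 (first significant figure)
Red → 2 (second significant figure)
Violet → 7 (third significant figure)
Yellow → ×10^4 multiplier
Gold → ±5% tolerance
227 × 10000 = 2270000 Ω
Highest = 2270000 × (1 + 5/100) = 2383500 Ω.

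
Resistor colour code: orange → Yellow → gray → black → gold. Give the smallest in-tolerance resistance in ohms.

Orange → 3 (first significant figure)
Yellow → 4 (second significant figure)
Grey → 8 (third significant figure)
Black → ×1 multiplier
Gold → ±5% tolerance
348 × 1 = 348 Ω
Smallest = 348 × (1 − 5/100) = 330.6 Ω.

330.6 Ω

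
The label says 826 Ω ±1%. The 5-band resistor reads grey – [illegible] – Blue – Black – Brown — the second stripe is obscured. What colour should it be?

red

826 Ω = 826 × 10^0.
The second band gives digit 2 of the significand, and 2 is red.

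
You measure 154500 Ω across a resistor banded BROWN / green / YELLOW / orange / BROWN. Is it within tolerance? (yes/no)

Brown → 1 (first significant figure)
Green → 5 (second significant figure)
Yellow → 4 (third significant figure)
Orange → ×10^3 multiplier
Brown → ±1% tolerance
154 × 1000 = 154000 Ω
Allowed range: 152460 Ω to 155540 Ω.
154500 Ω lies inside that range.

yes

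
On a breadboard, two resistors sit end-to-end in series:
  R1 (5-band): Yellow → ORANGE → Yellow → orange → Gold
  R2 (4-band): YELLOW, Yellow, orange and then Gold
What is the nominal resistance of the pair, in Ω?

478000 Ω

R1: yellow, orange, yellow → 434; orange ×10^3 → 434000 Ω.
R2: yellow, yellow → 44; orange ×10^3 → 44000 Ω.
Series: 434000 + 44000 = 478000 Ω.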